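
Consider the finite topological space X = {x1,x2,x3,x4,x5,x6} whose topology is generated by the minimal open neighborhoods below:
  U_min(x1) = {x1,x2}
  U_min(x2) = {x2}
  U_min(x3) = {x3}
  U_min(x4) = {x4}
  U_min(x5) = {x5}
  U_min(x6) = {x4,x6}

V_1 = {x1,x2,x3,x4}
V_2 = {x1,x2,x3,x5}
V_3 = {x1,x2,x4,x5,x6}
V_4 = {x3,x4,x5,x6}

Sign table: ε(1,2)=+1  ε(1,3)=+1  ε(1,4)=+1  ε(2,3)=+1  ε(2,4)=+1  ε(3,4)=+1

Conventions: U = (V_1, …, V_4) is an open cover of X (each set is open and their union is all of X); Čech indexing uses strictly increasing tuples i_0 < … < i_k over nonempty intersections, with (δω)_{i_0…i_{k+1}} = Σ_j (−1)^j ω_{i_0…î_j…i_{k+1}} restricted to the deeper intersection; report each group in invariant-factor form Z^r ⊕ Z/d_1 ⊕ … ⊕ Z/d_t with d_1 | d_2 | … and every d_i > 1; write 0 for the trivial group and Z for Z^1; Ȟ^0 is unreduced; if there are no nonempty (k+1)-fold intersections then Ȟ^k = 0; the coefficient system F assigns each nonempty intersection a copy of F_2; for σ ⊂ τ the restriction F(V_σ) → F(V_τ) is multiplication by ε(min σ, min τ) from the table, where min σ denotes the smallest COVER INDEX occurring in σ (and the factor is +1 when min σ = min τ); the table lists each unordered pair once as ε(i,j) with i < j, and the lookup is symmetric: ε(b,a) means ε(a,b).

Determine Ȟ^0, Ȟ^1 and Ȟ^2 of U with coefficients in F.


Ȟ^0(U;F) ≅ Z/2, Ȟ^1(U;F) ≅ 0 and Ȟ^2(U;F) ≅ Z/2

intersection data:
  V12={x1,x2,x3} V13={x1,x2,x4} V14={x3,x4} V23={x1,x2,x5} V24={x3,x5} V34={x4,x5,x6}
  V123={x1,x2} V124={x3} V134={x4} V234={x5}
C dims 4,6,4; δ0: rk_F2 3; δ1: rk_F2 3
Ȟ^0 = (4 − 3) − 0 = 1, so Ȟ^0 ≅ Z/2
Ȟ^1 = (6 − 3) − 3 = 0, so Ȟ^1 ≅ 0
Ȟ^2 = (4 − 0) − 3 = 1, so Ȟ^2 ≅ Z/2


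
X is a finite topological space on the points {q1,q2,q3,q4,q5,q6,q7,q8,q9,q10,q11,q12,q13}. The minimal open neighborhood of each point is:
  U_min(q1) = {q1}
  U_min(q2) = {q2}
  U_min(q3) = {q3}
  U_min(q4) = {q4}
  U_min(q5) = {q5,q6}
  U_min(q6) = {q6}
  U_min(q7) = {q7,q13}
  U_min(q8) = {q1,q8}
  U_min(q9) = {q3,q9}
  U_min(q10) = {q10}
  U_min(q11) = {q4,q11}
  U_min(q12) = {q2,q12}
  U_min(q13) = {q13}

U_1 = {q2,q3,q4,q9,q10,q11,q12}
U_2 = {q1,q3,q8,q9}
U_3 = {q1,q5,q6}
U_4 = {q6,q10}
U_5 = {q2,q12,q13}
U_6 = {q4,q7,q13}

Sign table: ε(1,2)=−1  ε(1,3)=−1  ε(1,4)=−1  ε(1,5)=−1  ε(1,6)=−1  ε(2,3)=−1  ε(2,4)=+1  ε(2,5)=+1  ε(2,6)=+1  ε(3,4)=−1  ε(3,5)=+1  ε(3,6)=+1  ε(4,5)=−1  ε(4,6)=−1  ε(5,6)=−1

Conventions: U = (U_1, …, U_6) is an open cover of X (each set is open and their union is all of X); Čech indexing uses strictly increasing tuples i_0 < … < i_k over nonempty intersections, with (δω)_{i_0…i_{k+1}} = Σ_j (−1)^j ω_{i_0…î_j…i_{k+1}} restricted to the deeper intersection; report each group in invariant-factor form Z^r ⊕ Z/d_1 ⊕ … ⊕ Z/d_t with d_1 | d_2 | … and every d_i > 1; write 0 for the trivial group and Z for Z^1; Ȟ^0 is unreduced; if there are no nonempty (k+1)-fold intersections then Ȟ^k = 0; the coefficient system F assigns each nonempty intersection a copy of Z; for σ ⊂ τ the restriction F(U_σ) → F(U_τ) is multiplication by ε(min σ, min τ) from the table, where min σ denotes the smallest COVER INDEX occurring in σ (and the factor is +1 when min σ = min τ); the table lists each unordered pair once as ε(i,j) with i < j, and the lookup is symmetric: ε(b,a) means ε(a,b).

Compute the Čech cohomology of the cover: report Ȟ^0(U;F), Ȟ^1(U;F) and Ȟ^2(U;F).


nerve simplices:
  U12={q3,q9} U14={q10} U15={q2,q12} U16={q4} U23={q1} U34={q6} U56={q13}
C dims 6,7; δ0: rk 6, SNF 1^5·2
degree 0: 6−6−0 = 0 → Ȟ^0 ≅ 0
degree 1: 7−0−6 = 1 plus torsion [2] → Ȟ^1 ≅ Z ⊕ Z/2
degree 2: 0−0−0 = 0 → Ȟ^2 ≅ 0

Ȟ^0 = 0, Ȟ^1 = Z ⊕ Z/2, Ȟ^2 = 0


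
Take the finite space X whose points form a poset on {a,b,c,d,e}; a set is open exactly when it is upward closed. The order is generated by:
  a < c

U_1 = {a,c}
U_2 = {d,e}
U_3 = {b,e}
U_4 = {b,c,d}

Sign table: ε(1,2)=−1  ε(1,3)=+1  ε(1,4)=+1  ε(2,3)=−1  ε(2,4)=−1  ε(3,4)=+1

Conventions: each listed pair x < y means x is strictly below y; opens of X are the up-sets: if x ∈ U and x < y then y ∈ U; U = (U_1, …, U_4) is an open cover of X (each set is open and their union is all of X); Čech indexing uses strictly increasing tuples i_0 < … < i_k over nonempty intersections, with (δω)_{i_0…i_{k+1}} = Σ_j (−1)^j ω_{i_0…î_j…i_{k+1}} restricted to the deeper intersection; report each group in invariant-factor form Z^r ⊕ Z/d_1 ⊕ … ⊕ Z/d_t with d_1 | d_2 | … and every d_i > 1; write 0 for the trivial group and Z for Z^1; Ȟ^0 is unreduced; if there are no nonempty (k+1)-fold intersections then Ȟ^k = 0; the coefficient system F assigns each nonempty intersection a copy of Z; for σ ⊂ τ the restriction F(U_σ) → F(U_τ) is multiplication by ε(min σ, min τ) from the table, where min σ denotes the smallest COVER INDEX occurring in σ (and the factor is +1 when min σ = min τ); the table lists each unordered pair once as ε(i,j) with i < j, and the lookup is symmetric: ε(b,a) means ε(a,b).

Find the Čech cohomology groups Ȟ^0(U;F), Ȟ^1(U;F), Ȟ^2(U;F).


nonempty overlaps:
  U14={c} U23={e} U24={d} U34={b}
C dims 4,4; δ0: rk 3, SNF 1^3
degree 0: 4−3−0 = 1 → Ȟ^0 ≅ Z
degree 1: 4−0−3 = 1 → Ȟ^1 ≅ Z
degree 2: 0−0−0 = 0 → Ȟ^2 ≅ 0

Ȟ^0(U;F) ≅ Z; Ȟ^1(U;F) ≅ Z; Ȟ^2(U;F) ≅ 0


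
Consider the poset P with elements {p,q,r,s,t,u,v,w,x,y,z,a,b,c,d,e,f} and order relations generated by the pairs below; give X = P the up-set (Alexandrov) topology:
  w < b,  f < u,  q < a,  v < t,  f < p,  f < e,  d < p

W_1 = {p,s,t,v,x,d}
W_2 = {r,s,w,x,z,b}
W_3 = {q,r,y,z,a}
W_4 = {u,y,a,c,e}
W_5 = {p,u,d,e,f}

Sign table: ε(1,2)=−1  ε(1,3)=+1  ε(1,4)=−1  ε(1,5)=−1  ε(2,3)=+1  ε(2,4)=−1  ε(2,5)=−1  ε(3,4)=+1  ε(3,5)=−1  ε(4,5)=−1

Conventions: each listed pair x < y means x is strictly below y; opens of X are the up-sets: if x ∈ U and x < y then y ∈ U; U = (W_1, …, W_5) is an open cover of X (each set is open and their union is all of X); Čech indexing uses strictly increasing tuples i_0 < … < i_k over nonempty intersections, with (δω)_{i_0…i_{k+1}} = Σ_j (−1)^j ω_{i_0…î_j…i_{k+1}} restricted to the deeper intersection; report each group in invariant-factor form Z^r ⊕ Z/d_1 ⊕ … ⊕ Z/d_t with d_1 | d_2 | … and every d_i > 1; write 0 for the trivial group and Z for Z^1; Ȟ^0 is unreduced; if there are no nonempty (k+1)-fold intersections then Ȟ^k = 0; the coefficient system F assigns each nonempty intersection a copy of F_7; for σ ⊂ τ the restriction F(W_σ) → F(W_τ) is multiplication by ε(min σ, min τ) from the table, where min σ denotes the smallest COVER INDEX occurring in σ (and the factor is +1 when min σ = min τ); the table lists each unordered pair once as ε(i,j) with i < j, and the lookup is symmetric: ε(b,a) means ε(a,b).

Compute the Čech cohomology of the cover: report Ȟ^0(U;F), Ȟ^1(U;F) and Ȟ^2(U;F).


nonempty overlaps:
  W12={s,x} W15={p,d} W23={r,z} W34={y,a} W45={u,e}
C dims 5,5; δ0: rk_F7 5
degree 0: 5−5−0 = 0 → Ȟ^0 ≅ 0
degree 1: 5−0−5 = 0 → Ȟ^1 ≅ 0
degree 2: 0−0−0 = 0 → Ȟ^2 ≅ 0

Ȟ^0 = 0, Ȟ^1 = 0 and Ȟ^2 = 0


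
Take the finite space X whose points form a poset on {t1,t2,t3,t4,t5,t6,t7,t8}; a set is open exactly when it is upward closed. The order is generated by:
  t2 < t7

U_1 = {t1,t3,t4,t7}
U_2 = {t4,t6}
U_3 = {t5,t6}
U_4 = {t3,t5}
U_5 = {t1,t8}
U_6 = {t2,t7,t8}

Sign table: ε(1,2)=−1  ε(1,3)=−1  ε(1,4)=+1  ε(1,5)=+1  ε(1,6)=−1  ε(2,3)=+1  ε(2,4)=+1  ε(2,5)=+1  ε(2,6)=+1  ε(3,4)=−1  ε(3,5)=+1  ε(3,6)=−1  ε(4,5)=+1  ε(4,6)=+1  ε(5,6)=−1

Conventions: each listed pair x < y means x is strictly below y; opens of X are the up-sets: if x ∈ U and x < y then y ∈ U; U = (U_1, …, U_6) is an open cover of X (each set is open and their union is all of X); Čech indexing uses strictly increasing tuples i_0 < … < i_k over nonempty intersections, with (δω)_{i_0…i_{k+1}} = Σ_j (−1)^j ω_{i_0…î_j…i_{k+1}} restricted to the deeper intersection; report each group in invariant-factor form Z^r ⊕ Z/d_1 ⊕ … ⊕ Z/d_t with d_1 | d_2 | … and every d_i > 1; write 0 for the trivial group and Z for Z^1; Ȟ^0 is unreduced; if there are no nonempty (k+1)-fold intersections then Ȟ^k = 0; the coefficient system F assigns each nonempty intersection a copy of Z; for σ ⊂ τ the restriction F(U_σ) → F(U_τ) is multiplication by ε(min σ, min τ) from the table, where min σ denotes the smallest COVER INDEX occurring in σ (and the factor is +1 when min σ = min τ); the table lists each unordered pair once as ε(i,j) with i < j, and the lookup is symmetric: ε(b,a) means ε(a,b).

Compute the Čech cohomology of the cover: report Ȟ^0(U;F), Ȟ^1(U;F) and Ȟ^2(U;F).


cover nerve:
  U12={t4} U14={t3} U15={t1} U16={t7} U23={t6} U34={t5} U56={t8}
C dims 6,7; δ0: rk 5, SNF 1^5
Ȟ^0: (6−5)−0=1 ⇒ Z
Ȟ^1: (7−0)−5=2 ⇒ Z^2
Ȟ^2: (0−0)−0=0 ⇒ 0

Ȟ^0(U;F) ≅ Z,  Ȟ^1(U;F) ≅ Z^2,  Ȟ^2(U;F) ≅ 0


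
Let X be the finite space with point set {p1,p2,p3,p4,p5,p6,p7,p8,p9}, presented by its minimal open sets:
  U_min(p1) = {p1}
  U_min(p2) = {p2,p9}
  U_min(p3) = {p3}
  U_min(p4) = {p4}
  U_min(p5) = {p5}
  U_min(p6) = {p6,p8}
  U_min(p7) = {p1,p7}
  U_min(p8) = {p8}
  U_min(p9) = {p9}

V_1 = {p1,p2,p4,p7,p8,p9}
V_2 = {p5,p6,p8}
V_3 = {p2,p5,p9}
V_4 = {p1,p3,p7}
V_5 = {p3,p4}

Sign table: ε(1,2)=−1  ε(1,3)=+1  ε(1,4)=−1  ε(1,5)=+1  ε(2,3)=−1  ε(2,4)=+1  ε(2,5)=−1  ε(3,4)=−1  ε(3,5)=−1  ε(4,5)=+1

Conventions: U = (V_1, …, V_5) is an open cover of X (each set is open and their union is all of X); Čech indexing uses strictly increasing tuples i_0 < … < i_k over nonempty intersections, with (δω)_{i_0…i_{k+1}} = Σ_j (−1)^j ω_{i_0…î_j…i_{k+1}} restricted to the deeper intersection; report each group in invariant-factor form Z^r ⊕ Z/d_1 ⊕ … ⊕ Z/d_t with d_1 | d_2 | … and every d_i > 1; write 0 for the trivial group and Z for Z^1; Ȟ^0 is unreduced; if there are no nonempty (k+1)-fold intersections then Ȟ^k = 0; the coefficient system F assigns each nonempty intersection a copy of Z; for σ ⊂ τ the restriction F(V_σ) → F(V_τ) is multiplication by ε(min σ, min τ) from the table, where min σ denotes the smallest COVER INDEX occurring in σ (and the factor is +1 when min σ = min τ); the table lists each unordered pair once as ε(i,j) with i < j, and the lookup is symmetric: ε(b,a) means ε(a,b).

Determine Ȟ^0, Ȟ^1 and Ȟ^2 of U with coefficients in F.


nerve simplices:
  V12={p8} V13={p2,p9} V14={p1,p7} V15={p4} V23={p5} V45={p3}
C dims 5,6; δ0: rk 5, SNF 1^4·2
degree 0: 5−5−0 = 0 → Ȟ^0 ≅ 0
degree 1: 6−0−5 = 1 plus torsion [2] → Ȟ^1 ≅ Z ⊕ Z/2
degree 2: 0−0−0 = 0 → Ȟ^2 ≅ 0

Ȟ^0 = 0; Ȟ^1 = Z ⊕ Z/2; Ȟ^2 = 0


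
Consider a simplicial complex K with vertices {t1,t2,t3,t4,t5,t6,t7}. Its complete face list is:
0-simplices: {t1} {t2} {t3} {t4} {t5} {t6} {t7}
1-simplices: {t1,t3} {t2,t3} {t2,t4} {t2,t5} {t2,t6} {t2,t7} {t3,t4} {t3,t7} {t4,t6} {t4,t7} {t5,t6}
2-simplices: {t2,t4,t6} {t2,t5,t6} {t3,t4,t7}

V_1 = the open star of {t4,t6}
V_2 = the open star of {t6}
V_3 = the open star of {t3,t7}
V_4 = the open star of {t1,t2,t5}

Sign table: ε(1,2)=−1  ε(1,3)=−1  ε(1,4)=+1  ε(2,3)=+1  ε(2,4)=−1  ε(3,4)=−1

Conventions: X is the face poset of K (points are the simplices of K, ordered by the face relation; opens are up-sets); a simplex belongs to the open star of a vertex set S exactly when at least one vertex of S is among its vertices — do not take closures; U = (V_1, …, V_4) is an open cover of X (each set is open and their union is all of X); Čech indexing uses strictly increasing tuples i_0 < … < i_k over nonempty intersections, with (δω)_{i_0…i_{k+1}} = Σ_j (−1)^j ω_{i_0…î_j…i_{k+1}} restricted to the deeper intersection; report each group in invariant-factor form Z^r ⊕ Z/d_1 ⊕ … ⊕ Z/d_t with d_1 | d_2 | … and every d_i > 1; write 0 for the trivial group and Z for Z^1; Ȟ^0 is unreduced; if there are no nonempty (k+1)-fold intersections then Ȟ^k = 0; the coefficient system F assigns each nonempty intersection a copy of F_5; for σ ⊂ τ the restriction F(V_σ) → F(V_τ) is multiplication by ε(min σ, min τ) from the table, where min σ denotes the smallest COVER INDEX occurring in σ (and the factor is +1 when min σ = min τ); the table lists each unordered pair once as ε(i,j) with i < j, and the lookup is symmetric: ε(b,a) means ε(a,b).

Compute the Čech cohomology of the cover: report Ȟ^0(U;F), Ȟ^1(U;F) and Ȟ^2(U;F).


nonempty intersections:
  V1={{t4},{t6},{t2,t4},{t2,t6},{t3,t4},{t4,t6},{t4,t7},{t5,t6},{t2,t4,t6},{t2,t5,t6},{t3,t4,t7}} V2={{t6},{t2,t6},{t4,t6},{t5,t6},{t2,t4,t6},{t2,t5,t6}} V3={{t3},{t7},{t1,t3},{t2,t3},{t2,t7},{t3,t4},{t3,t7},{t4,t7},{t3,t4,t7}} V4={{t1},{t2},{t5},{t1,t3},{t2,t3},{t2,t4},{t2,t5},{t2,t6},{t2,t7},{t5,t6},{t2,t4,t6},{t2,t5,t6}}
  V12={{t6},{t2,t6},{t4,t6},{t5,t6},{t2,t4,t6},{t2,t5,t6}} V13={{t3,t4},{t4,t7},{t3,t4,t7}} V14={{t2,t4},{t2,t6},{t5,t6},{t2,t4,t6},{t2,t5,t6}} V24={{t2,t6},{t5,t6},{t2,t4,t6},{t2,t5,t6}} V34={{t1,t3},{t2,t3},{t2,t7}}
  V124={{t2,t6},{t5,t6},{t2,t4,t6},{t2,t5,t6}}
C dims 4,5,1; δ0: rk_F5 3; δ1: rk_F5 1
Ȟ^0: (4−3)−0=1 ⇒ Z/5
Ȟ^1: (5−1)−3=1 ⇒ Z/5
Ȟ^2: (1−0)−1=0 ⇒ 0

Ȟ^0(U;F) ≅ Z/5,  Ȟ^1(U;F) ≅ Z/5,  Ȟ^2(U;F) ≅ 0


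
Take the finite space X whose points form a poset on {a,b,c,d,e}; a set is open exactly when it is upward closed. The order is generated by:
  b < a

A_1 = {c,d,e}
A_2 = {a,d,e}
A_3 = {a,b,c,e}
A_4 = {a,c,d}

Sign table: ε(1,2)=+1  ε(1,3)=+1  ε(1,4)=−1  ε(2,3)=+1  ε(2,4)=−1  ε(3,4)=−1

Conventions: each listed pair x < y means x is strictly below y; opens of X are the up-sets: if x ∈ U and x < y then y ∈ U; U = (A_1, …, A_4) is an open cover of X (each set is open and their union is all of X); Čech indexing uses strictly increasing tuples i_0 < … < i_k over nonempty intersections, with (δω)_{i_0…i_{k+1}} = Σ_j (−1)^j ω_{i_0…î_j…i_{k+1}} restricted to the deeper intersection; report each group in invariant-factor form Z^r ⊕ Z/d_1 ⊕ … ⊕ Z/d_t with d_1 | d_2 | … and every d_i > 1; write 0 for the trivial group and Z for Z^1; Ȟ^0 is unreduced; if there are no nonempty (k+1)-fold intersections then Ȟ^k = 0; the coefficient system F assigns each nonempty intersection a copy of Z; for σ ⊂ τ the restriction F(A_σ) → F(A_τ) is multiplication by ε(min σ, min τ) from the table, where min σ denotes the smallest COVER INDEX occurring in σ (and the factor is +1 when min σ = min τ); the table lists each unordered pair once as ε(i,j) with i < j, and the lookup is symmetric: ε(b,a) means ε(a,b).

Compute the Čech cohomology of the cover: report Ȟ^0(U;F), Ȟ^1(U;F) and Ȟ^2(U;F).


nerve of the cover:
  A12={d,e} A13={c,e} A14={c,d} A23={a,e} A24={a,d} A34={a,c}
  A123={e} A124={d} A134={c} A234={a}
C dims 4,6,4; δ0: rk 3, SNF 1^3; δ1: rk 3, SNF 1^3
Ȟ^0 = (4 − 3) − 0 = 1, so Ȟ^0 ≅ Z
Ȟ^1 = (6 − 3) − 3 = 0, so Ȟ^1 ≅ 0
Ȟ^2 = (4 − 0) − 3 = 1, so Ȟ^2 ≅ Z

Ȟ^0 ≅ Z,  Ȟ^1 ≅ 0,  Ȟ^2 ≅ Z


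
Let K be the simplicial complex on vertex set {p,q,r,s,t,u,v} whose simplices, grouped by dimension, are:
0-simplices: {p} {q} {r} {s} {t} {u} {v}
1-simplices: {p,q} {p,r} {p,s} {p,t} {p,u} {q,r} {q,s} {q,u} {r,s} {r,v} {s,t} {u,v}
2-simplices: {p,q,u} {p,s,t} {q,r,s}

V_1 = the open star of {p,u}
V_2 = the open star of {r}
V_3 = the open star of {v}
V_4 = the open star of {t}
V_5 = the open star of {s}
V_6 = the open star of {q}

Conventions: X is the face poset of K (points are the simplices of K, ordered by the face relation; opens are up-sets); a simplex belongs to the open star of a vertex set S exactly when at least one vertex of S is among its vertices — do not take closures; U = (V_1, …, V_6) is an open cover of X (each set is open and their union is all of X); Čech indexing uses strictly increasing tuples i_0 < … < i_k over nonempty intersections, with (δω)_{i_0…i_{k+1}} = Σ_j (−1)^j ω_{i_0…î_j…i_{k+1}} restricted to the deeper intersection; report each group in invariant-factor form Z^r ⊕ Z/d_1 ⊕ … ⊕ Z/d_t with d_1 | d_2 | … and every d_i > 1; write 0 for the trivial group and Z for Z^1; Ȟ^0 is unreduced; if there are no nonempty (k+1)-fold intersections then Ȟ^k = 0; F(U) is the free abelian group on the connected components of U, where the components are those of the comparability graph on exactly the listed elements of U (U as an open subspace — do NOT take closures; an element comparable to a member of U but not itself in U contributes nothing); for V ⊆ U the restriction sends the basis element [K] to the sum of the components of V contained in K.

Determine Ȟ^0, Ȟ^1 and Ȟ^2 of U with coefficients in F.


Ȟ^0 = Z, Ȟ^1 = Z^3 and Ȟ^2 = 0

intersection data:
  V1={{p},{u},{p,q},{p,r},{p,s},{p,t},{p,u},{q,u},{u,v},{p,q,u},{p,s,t}} V2={{r},{p,r},{q,r},{r,s},{r,v},{q,r,s}} V3={{v},{r,v},{u,v}} V4={{t},{p,t},{s,t},{p,s,t}} V5={{s},{p,s},{q,s},{r,s},{s,t},{p,s,t},{q,r,s}} V6={{q},{p,q},{q,r},{q,s},{q,u},{p,q,u},{q,r,s}}
  V12={{p,r}} V13={{u,v}} V14={{p,t},{p,s,t}} V15={{p,s},{p,s,t}} V16={{p,q},{q,u},{p,q,u}} V23={{r,v}} V25={{r,s},{q,r,s}} V26={{q,r},{q,r,s}} V45={{s,t},{p,s,t}} V56={{q,s},{q,r,s}}
  V145={{p,s,t}} V256={{q,r,s}}
components per intersection:
  V1: {{p},{u},{p,q},{p,r},{p,s},{p,t},{p,u},{q,u},{u,v},{p,q,u},{p,s,t}}
  V2: {{r},{p,r},{q,r},{r,s},{r,v},{q,r,s}}
  V3: {{v},{r,v},{u,v}}
  V4: {{t},{p,t},{s,t},{p,s,t}}
  V5: {{s},{p,s},{q,s},{r,s},{s,t},{p,s,t},{q,r,s}}
  V6: {{q},{p,q},{q,r},{q,s},{q,u},{p,q,u},{q,r,s}}
  V12: {{p,r}}
  V13: {{u,v}}
  V14: {{p,t},{p,s,t}}
  V15: {{p,s},{p,s,t}}
  V16: {{p,q},{q,u},{p,q,u}}
  V23: {{r,v}}
  V25: {{r,s},{q,r,s}}
  V26: {{q,r},{q,r,s}}
  V45: {{s,t},{p,s,t}}
  V56: {{q,s},{q,r,s}}
  V145: {{p,s,t}}
  V256: {{q,r,s}}
C dims 6,10,2; δ0: rk 5, SNF 1^5; δ1: rk 2, SNF 1^2
Ȟ^0 = (6 − 5) − 0 = 1, so Ȟ^0 ≅ Z
Ȟ^1 = (10 − 2) − 5 = 3, so Ȟ^1 ≅ Z^3
Ȟ^2 = (2 − 0) − 2 = 0, so Ȟ^2 ≅ 0


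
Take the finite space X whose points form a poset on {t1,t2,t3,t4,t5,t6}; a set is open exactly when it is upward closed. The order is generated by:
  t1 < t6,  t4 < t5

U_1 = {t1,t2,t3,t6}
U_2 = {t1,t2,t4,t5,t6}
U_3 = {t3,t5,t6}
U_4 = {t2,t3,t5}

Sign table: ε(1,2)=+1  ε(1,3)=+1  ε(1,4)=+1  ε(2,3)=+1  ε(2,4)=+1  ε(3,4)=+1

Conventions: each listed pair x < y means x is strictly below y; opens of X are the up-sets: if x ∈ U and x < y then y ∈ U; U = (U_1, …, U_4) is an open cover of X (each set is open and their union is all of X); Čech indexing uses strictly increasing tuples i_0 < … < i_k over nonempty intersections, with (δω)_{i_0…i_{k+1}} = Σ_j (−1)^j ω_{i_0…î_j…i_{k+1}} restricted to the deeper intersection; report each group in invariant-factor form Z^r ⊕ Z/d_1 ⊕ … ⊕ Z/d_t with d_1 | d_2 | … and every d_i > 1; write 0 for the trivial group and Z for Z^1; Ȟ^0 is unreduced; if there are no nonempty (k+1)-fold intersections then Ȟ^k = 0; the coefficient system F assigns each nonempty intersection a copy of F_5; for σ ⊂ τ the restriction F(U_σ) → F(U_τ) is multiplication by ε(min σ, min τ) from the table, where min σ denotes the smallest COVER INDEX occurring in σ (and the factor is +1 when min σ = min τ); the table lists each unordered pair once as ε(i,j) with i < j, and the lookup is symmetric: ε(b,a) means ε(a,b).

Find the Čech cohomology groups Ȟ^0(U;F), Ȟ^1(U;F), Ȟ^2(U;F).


Ȟ^0 = Z/5, Ȟ^1 = 0, Ȟ^2 = Z/5

nonempty intersections:
  U12={t1,t2,t6} U13={t3,t6} U14={t2,t3} U23={t5,t6} U24={t2,t5} U34={t3,t5}
  U123={t6} U124={t2} U134={t3} U234={t5}
C dims 4,6,4; δ0: rk_F5 3; δ1: rk_F5 3
Ȟ^0: (4−3)−0=1 ⇒ Z/5
Ȟ^1: (6−3)−3=0 ⇒ 0
Ȟ^2: (4−0)−3=1 ⇒ Z/5


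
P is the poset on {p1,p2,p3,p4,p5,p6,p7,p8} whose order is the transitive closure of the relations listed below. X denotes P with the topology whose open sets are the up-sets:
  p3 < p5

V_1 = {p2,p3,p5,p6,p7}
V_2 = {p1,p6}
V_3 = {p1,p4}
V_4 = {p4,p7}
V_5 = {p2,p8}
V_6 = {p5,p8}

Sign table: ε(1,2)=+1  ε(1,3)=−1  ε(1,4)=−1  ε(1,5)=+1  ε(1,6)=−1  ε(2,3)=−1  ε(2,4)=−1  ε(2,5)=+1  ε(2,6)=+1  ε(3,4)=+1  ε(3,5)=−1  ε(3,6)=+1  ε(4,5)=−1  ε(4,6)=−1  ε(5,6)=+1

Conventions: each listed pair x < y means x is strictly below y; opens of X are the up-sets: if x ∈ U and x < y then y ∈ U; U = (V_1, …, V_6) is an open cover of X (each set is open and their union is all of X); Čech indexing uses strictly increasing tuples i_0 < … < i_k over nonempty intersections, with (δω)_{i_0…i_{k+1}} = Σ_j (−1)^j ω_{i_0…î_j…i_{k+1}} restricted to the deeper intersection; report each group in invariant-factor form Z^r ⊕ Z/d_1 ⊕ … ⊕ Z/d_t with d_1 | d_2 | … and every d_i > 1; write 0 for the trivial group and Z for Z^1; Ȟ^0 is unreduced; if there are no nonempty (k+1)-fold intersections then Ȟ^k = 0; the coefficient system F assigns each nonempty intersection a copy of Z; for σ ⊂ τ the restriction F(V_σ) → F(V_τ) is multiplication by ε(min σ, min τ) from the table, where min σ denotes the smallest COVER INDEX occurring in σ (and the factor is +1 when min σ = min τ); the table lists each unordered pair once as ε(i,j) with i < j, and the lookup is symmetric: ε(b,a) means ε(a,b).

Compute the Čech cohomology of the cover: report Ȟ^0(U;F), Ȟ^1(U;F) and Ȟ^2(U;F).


nonempty overlaps:
  V12={p6} V14={p7} V15={p2} V16={p5} V23={p1} V34={p4} V56={p8}
C dims 6,7; δ0: rk 6, SNF 1^5·2
degree 0: 6−6−0 = 0 → Ȟ^0 ≅ 0
degree 1: 7−0−6 = 1 plus torsion [2] → Ȟ^1 ≅ Z ⊕ Z/2
degree 2: 0−0−0 = 0 → Ȟ^2 ≅ 0

Ȟ^0 = 0, Ȟ^1 = Z ⊕ Z/2, Ȟ^2 = 0


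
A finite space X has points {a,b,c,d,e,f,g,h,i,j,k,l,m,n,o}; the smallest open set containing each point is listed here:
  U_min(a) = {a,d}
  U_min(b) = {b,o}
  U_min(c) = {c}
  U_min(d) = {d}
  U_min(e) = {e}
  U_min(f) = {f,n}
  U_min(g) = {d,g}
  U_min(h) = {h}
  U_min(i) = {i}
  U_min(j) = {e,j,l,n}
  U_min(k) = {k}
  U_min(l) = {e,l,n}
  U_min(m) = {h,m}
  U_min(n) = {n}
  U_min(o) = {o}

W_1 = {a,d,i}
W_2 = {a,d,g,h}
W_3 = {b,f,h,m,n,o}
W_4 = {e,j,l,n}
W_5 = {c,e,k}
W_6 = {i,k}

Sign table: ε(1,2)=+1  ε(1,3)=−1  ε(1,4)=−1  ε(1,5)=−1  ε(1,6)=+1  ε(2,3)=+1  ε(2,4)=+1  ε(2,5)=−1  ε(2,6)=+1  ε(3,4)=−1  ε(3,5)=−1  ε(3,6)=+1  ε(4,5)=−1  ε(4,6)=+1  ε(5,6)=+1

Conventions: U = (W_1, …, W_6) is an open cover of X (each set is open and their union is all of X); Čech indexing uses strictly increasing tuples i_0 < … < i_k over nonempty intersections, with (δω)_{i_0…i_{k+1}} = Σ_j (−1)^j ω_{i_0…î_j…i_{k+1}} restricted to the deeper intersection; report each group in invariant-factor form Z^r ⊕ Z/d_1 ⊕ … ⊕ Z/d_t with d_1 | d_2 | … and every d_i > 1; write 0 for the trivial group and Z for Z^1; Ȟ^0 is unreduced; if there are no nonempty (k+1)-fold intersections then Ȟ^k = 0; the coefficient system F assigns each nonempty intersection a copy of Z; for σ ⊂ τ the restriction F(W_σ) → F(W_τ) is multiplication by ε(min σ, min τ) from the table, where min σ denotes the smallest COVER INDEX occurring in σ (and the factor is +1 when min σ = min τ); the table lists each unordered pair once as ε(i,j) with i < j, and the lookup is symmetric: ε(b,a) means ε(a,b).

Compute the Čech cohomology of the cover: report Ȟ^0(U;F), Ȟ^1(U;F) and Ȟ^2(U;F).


Ȟ^0 ≅ Z; Ȟ^1 ≅ Z; Ȟ^2 ≅ 0

nonempty overlaps:
  W12={a,d} W16={i} W23={h} W34={n} W45={e} W56={k}
C dims 6,6; δ0: rk 5, SNF 1^5
degree 0: 6−5−0 = 1 → Ȟ^0 ≅ Z
degree 1: 6−0−5 = 1 → Ȟ^1 ≅ Z
degree 2: 0−0−0 = 0 → Ȟ^2 ≅ 0


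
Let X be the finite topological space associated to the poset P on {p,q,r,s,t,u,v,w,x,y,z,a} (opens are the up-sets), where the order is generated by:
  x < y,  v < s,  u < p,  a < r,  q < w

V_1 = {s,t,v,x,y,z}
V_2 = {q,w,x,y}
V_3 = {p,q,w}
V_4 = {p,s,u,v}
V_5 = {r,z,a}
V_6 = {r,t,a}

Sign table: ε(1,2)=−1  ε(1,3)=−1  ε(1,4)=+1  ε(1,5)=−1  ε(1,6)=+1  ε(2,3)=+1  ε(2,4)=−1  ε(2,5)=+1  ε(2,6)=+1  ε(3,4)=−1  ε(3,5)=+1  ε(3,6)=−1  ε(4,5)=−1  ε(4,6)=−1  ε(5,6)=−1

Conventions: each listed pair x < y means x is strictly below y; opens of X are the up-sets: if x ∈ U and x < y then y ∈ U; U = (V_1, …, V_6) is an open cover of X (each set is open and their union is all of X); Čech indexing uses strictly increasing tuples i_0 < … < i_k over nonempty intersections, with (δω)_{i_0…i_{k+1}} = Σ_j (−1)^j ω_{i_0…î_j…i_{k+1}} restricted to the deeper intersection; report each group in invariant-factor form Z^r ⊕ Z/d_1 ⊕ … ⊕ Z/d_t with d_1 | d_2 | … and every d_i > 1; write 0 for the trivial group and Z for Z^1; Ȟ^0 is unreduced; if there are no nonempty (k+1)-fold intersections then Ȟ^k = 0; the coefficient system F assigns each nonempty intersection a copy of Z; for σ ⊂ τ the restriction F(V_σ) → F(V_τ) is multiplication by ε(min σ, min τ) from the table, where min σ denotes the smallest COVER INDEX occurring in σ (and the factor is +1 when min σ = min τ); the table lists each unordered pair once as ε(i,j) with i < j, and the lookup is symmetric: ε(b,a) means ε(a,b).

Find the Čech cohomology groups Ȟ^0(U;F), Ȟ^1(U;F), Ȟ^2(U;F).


nonempty intersections:
  V12={x,y} V14={s,v} V15={z} V16={t} V23={q,w} V34={p} V56={r,a}
C dims 6,7; δ0: rk 5, SNF 1^5
Ȟ^0: (6−5)−0=1 ⇒ Z
Ȟ^1: (7−0)−5=2 ⇒ Z^2
Ȟ^2: (0−0)−0=0 ⇒ 0

Ȟ^0(U;F) ≅ Z; Ȟ^1(U;F) ≅ Z^2; Ȟ^2(U;F) ≅ 0


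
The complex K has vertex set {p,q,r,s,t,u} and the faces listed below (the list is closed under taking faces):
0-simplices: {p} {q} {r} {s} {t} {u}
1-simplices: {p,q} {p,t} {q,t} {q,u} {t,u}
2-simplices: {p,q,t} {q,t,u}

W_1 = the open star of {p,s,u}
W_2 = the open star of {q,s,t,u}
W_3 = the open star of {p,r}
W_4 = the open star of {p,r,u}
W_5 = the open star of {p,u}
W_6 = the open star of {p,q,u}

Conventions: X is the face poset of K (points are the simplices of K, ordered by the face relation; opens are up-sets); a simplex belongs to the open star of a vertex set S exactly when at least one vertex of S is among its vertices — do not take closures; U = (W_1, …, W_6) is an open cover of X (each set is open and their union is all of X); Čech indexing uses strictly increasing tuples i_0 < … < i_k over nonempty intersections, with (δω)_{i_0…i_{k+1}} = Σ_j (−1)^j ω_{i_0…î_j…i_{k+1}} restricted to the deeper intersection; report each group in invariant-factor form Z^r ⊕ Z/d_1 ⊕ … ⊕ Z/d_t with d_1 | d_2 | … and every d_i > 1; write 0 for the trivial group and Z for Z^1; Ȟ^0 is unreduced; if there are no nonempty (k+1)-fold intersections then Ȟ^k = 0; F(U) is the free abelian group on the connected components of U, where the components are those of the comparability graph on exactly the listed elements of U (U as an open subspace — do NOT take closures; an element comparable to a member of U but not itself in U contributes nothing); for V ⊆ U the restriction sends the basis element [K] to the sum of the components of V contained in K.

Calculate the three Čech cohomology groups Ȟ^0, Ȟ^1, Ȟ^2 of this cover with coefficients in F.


cover nerve:
  W1={{p},{s},{u},{p,q},{p,t},{q,u},{t,u},{p,q,t},{q,t,u}} W2={{q},{s},{t},{u},{p,q},{p,t},{q,t},{q,u},{t,u},{p,q,t},{q,t,u}} W3={{p},{r},{p,q},{p,t},{p,q,t}} W4={{p},{r},{u},{p,q},{p,t},{q,u},{t,u},{p,q,t},{q,t,u}} W5={{p},{u},{p,q},{p,t},{q,u},{t,u},{p,q,t},{q,t,u}} W6={{p},{q},{u},{p,q},{p,t},{q,t},{q,u},{t,u},{p,q,t},{q,t,u}}
  W12={{s},{u},{p,q},{p,t},{q,u},{t,u},{p,q,t},{q,t,u}} W13={{p},{p,q},{p,t},{p,q,t}} W14={{p},{u},{p,q},{p,t},{q,u},{t,u},{p,q,t},{q,t,u}} W15={{p},{u},{p,q},{p,t},{q,u},{t,u},{p,q,t},{q,t,u}} W16={{p},{u},{p,q},{p,t},{q,u},{t,u},{p,q,t},{q,t,u}} W23={{p,q},{p,t},{p,q,t}} W24={{u},{p,q},{p,t},{q,u},{t,u},{p,q,t},{q,t,u}} W25={{u},{p,q},{p,t},{q,u},{t,u},{p,q,t},{q,t,u}} W26={{q},{u},{p,q},{p,t},{q,t},{q,u},{t,u},{p,q,t},{q,t,u}} W34={{p},{r},{p,q},{p,t},{p,q,t}} W35={{p},{p,q},{p,t},{p,q,t}} W36={{p},{p,q},{p,t},{p,q,t}} W45={{p},{u},{p,q},{p,t},{q,u},{t,u},{p,q,t},{q,t,u}} W46={{p},{u},{p,q},{p,t},{q,u},{t,u},{p,q,t},{q,t,u}} W56={{p},{u},{p,q},{p,t},{q,u},{t,u},{p,q,t},{q,t,u}}
  W123={{p,q},{p,t},{p,q,t}} W124={{u},{p,q},{p,t},{q,u},{t,u},{p,q,t},{q,t,u}} W125={{u},{p,q},{p,t},{q,u},{t,u},{p,q,t},{q,t,u}} W126={{u},{p,q},{p,t},{q,u},{t,u},{p,q,t},{q,t,u}} W134={{p},{p,q},{p,t},{p,q,t}} W135={{p},{p,q},{p,t},{p,q,t}} W136={{p},{p,q},{p,t},{p,q,t}} W145={{p},{u},{p,q},{p,t},{q,u},{t,u},{p,q,t},{q,t,u}} W146={{p},{u},{p,q},{p,t},{q,u},{t,u},{p,q,t},{q,t,u}} W156={{p},{u},{p,q},{p,t},{q,u},{t,u},{p,q,t},{q,t,u}} W234={{p,q},{p,t},{p,q,t}} W235={{p,q},{p,t},{p,q,t}} W236={{p,q},{p,t},{p,q,t}} W245={{u},{p,q},{p,t},{q,u},{t,u},{p,q,t},{q,t,u}} W246={{u},{p,q},{p,t},{q,u},{t,u},{p,q,t},{q,t,u}} W256={{u},{p,q},{p,t},{q,u},{t,u},{p,q,t},{q,t,u}} W345={{p},{p,q},{p,t},{p,q,t}} W346={{p},{p,q},{p,t},{p,q,t}} W356={{p},{p,q},{p,t},{p,q,t}} W456={{p},{u},{p,q},{p,t},{q,u},{t,u},{p,q,t},{q,t,u}}
  W1234={{p,q},{p,t},{p,q,t}} W1235={{p,q},{p,t},{p,q,t}} W1236={{p,q},{p,t},{p,q,t}} W1245={{u},{p,q},{p,t},{q,u},{t,u},{p,q,t},{q,t,u}} W1246={{u},{p,q},{p,t},{q,u},{t,u},{p,q,t},{q,t,u}} W1256={{u},{p,q},{p,t},{q,u},{t,u},{p,q,t},{q,t,u}} W1345={{p},{p,q},{p,t},{p,q,t}} W1346={{p},{p,q},{p,t},{p,q,t}} W1356={{p},{p,q},{p,t},{p,q,t}} W1456={{p},{u},{p,q},{p,t},{q,u},{t,u},{p,q,t},{q,t,u}} W2345={{p,q},{p,t},{p,q,t}} W2346={{p,q},{p,t},{p,q,t}} W2356={{p,q},{p,t},{p,q,t}} W2456={{u},{p,q},{p,t},{q,u},{t,u},{p,q,t},{q,t,u}} W3456={{p},{p,q},{p,t},{p,q,t}}
  W12345={{p,q},{p,t},{p,q,t}} W12346={{p,q},{p,t},{p,q,t}} W12356={{p,q},{p,t},{p,q,t}} W12456={{u},{p,q},{p,t},{q,u},{t,u},{p,q,t},{q,t,u}} W13456={{p},{p,q},{p,t},{p,q,t}} W23456={{p,q},{p,t},{p,q,t}}
  W123456={{p,q},{p,t},{p,q,t}}
components per intersection:
  W1: {{p},{p,q},{p,t},{p,q,t}} {{s}} {{u},{q,u},{t,u},{q,t,u}}
  W2: {{q},{t},{u},{p,q},{p,t},{q,t},{q,u},{t,u},{p,q,t},{q,t,u}} {{s}}
  W3: {{p},{p,q},{p,t},{p,q,t}} {{r}}
  W4: {{p},{p,q},{p,t},{p,q,t}} {{r}} {{u},{q,u},{t,u},{q,t,u}}
  W5: {{p},{p,q},{p,t},{p,q,t}} {{u},{q,u},{t,u},{q,t,u}}
  W6: {{p},{q},{u},{p,q},{p,t},{q,t},{q,u},{t,u},{p,q,t},{q,t,u}}
  W12: {{s}} {{u},{q,u},{t,u},{q,t,u}} {{p,q},{p,t},{p,q,t}}
  W13: {{p},{p,q},{p,t},{p,q,t}}
  W14: {{p},{p,q},{p,t},{p,q,t}} {{u},{q,u},{t,u},{q,t,u}}
  W15: {{p},{p,q},{p,t},{p,q,t}} {{u},{q,u},{t,u},{q,t,u}}
  W16: {{p},{p,q},{p,t},{p,q,t}} {{u},{q,u},{t,u},{q,t,u}}
  W23: {{p,q},{p,t},{p,q,t}}
  W24: {{u},{q,u},{t,u},{q,t,u}} {{p,q},{p,t},{p,q,t}}
  W25: {{u},{q,u},{t,u},{q,t,u}} {{p,q},{p,t},{p,q,t}}
  W26: {{q},{u},{p,q},{p,t},{q,t},{q,u},{t,u},{p,q,t},{q,t,u}}
  W34: {{p},{p,q},{p,t},{p,q,t}} {{r}}
  W35: {{p},{p,q},{p,t},{p,q,t}}
  W36: {{p},{p,q},{p,t},{p,q,t}}
  W45: {{p},{p,q},{p,t},{p,q,t}} {{u},{q,u},{t,u},{q,t,u}}
  W46: {{p},{p,q},{p,t},{p,q,t}} {{u},{q,u},{t,u},{q,t,u}}
  W56: {{p},{p,q},{p,t},{p,q,t}} {{u},{q,u},{t,u},{q,t,u}}
  W123: {{p,q},{p,t},{p,q,t}}
  W124: {{u},{q,u},{t,u},{q,t,u}} {{p,q},{p,t},{p,q,t}}
  W125: {{u},{q,u},{t,u},{q,t,u}} {{p,q},{p,t},{p,q,t}}
  W126: {{u},{q,u},{t,u},{q,t,u}} {{p,q},{p,t},{p,q,t}}
  W134: {{p},{p,q},{p,t},{p,q,t}}
  W135: {{p},{p,q},{p,t},{p,q,t}}
  W136: {{p},{p,q},{p,t},{p,q,t}}
  W145: {{p},{p,q},{p,t},{p,q,t}} {{u},{q,u},{t,u},{q,t,u}}
  W146: {{p},{p,q},{p,t},{p,q,t}} {{u},{q,u},{t,u},{q,t,u}}
  W156: {{p},{p,q},{p,t},{p,q,t}} {{u},{q,u},{t,u},{q,t,u}}
  W234: {{p,q},{p,t},{p,q,t}}
  W235: {{p,q},{p,t},{p,q,t}}
  W236: {{p,q},{p,t},{p,q,t}}
  W245: {{u},{q,u},{t,u},{q,t,u}} {{p,q},{p,t},{p,q,t}}
  W246: {{u},{q,u},{t,u},{q,t,u}} {{p,q},{p,t},{p,q,t}}
  W256: {{u},{q,u},{t,u},{q,t,u}} {{p,q},{p,t},{p,q,t}}
  W345: {{p},{p,q},{p,t},{p,q,t}}
  W346: {{p},{p,q},{p,t},{p,q,t}}
  W356: {{p},{p,q},{p,t},{p,q,t}}
  W456: {{p},{p,q},{p,t},{p,q,t}} {{u},{q,u},{t,u},{q,t,u}}
  W1234: {{p,q},{p,t},{p,q,t}}
  W1235: {{p,q},{p,t},{p,q,t}}
  W1236: {{p,q},{p,t},{p,q,t}}
  W1245: {{u},{q,u},{t,u},{q,t,u}} {{p,q},{p,t},{p,q,t}}
  W1246: {{u},{q,u},{t,u},{q,t,u}} {{p,q},{p,t},{p,q,t}}
  W1256: {{u},{q,u},{t,u},{q,t,u}} {{p,q},{p,t},{p,q,t}}
  W1345: {{p},{p,q},{p,t},{p,q,t}}
  W1346: {{p},{p,q},{p,t},{p,q,t}}
  W1356: {{p},{p,q},{p,t},{p,q,t}}
  W1456: {{p},{p,q},{p,t},{p,q,t}} {{u},{q,u},{t,u},{q,t,u}}
  W2345: {{p,q},{p,t},{p,q,t}}
  W2346: {{p,q},{p,t},{p,q,t}}
  W2356: {{p,q},{p,t},{p,q,t}}
  W2456: {{u},{q,u},{t,u},{q,t,u}} {{p,q},{p,t},{p,q,t}}
  W3456: {{p},{p,q},{p,t},{p,q,t}}
  W12345: {{p,q},{p,t},{p,q,t}}
  W12346: {{p,q},{p,t},{p,q,t}}
  W12356: {{p,q},{p,t},{p,q,t}}
  W12456: {{u},{q,u},{t,u},{q,t,u}} {{p,q},{p,t},{p,q,t}}
  W13456: {{p},{p,q},{p,t},{p,q,t}}
  W23456: {{p,q},{p,t},{p,q,t}}
  W123456: {{p,q},{p,t},{p,q,t}}
C dims 13,26,30,20; δ0: rk 10, SNF 1^10; δ1: rk 16, SNF 1^16; δ2: rk 14, SNF 1^14
Ȟ^0: (13−10)−0=3 ⇒ Z^3
Ȟ^1: (26−16)−10=0 ⇒ 0
Ȟ^2: (30−14)−16=0 ⇒ 0

Ȟ^0 ≅ Z^3; Ȟ^1 ≅ 0; Ȟ^2 ≅ 0


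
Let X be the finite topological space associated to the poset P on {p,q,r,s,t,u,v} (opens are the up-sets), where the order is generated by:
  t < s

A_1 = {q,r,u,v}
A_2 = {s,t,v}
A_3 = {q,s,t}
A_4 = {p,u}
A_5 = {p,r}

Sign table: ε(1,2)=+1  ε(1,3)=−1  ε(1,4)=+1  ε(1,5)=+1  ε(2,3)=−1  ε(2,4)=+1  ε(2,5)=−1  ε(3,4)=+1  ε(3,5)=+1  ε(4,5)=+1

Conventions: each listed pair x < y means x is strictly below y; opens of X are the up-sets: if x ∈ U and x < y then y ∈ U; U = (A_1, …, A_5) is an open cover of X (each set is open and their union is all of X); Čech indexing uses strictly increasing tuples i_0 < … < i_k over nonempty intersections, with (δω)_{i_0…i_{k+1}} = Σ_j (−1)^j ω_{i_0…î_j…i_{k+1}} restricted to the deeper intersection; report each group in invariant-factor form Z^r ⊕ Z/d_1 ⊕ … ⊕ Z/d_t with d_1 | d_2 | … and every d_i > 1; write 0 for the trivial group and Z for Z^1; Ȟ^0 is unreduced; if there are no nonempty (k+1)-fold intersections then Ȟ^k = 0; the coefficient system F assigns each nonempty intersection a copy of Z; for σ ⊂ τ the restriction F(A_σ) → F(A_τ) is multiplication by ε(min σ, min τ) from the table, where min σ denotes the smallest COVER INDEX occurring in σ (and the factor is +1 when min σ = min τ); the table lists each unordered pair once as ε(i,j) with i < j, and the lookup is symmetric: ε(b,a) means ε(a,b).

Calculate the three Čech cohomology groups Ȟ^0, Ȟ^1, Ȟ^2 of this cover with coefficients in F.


Ȟ^0 = Z, Ȟ^1 = Z^2 and Ȟ^2 = 0

nonempty overlaps:
  A12={v} A13={q} A14={u} A15={r} A23={s,t} A45={p}
C dims 5,6; δ0: rk 4, SNF 1^4
degree 0: 5−4−0 = 1 → Ȟ^0 ≅ Z
degree 1: 6−0−4 = 2 → Ȟ^1 ≅ Z^2
degree 2: 0−0−0 = 0 → Ȟ^2 ≅ 0


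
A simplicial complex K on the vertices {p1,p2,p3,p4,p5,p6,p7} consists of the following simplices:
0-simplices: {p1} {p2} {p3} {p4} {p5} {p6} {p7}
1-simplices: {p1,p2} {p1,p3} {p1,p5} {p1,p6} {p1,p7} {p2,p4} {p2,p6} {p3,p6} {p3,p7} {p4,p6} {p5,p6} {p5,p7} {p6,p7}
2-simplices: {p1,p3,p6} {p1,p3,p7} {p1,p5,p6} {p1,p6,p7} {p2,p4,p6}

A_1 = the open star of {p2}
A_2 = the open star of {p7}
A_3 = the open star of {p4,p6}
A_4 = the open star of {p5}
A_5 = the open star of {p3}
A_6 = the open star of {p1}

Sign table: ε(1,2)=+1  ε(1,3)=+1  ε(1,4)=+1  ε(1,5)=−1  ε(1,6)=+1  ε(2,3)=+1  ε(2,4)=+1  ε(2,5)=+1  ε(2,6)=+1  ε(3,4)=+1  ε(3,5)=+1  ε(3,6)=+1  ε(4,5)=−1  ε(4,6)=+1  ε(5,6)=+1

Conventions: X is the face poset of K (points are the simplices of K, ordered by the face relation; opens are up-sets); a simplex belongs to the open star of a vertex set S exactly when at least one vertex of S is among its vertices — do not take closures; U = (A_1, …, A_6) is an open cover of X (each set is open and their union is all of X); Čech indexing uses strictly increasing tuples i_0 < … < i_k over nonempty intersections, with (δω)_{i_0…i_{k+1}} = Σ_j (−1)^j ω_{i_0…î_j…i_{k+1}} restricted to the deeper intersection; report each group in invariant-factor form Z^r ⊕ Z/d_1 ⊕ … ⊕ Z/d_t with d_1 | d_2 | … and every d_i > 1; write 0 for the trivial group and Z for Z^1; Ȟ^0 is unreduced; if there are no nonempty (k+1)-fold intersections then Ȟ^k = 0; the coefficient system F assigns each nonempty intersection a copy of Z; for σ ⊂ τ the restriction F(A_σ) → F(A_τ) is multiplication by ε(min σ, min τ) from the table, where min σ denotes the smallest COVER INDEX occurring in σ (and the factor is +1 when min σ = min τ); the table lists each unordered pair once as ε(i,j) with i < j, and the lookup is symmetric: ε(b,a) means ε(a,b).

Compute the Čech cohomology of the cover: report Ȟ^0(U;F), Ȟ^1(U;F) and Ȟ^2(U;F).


intersection data:
  A1={{p2},{p1,p2},{p2,p4},{p2,p6},{p2,p4,p6}} A2={{p7},{p1,p7},{p3,p7},{p5,p7},{p6,p7},{p1,p3,p7},{p1,p6,p7}} A3={{p4},{p6},{p1,p6},{p2,p4},{p2,p6},{p3,p6},{p4,p6},{p5,p6},{p6,p7},{p1,p3,p6},{p1,p5,p6},{p1,p6,p7},{p2,p4,p6}} A4={{p5},{p1,p5},{p5,p6},{p5,p7},{p1,p5,p6}} A5={{p3},{p1,p3},{p3,p6},{p3,p7},{p1,p3,p6},{p1,p3,p7}} A6={{p1},{p1,p2},{p1,p3},{p1,p5},{p1,p6},{p1,p7},{p1,p3,p6},{p1,p3,p7},{p1,p5,p6},{p1,p6,p7}}
  A13={{p2,p4},{p2,p6},{p2,p4,p6}} A16={{p1,p2}} A23={{p6,p7},{p1,p6,p7}} A24={{p5,p7}} A25={{p3,p7},{p1,p3,p7}} A26={{p1,p7},{p1,p3,p7},{p1,p6,p7}} A34={{p5,p6},{p1,p5,p6}} A35={{p3,p6},{p1,p3,p6}} A36={{p1,p6},{p1,p3,p6},{p1,p5,p6},{p1,p6,p7}} A46={{p1,p5},{p1,p5,p6}} A56={{p1,p3},{p1,p3,p6},{p1,p3,p7}}
  A236={{p1,p6,p7}} A256={{p1,p3,p7}} A346={{p1,p5,p6}} A356={{p1,p3,p6}}
C dims 6,11,4; δ0: rk 5, SNF 1^5; δ1: rk 4, SNF 1^4
Ȟ^0 = (6 − 5) − 0 = 1, so Ȟ^0 ≅ Z
Ȟ^1 = (11 − 4) − 5 = 2, so Ȟ^1 ≅ Z^2
Ȟ^2 = (4 − 0) − 4 = 0, so Ȟ^2 ≅ 0

Ȟ^0(U;F) ≅ Z; Ȟ^1(U;F) ≅ Z^2; Ȟ^2(U;F) ≅ 0


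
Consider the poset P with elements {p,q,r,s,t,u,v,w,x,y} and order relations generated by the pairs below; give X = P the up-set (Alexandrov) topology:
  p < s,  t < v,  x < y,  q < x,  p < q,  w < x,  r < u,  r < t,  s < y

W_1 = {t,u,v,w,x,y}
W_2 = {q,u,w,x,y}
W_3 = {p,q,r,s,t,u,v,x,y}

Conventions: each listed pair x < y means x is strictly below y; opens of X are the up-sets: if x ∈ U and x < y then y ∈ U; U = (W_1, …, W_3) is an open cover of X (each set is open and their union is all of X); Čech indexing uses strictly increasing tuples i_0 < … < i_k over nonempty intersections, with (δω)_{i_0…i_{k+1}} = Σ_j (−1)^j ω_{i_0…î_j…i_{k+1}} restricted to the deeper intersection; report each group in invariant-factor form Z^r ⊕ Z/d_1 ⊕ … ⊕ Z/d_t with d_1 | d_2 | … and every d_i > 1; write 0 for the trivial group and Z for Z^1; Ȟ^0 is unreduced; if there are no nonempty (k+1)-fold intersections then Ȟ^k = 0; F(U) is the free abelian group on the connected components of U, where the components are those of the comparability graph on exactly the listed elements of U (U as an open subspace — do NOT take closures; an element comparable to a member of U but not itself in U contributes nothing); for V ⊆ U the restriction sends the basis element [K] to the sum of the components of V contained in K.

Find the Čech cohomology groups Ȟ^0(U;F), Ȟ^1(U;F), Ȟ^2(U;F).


Ȟ^0 ≅ Z^2,  Ȟ^1 ≅ 0,  Ȟ^2 ≅ 0

cover nerve:
  W12={u,w,x,y} W13={t,u,v,x,y} W23={q,u,x,y}
  W123={u,x,y}
components per intersection:
  W1: {t,v} {u} {w,x,y}
  W2: {q,w,x,y} {u}
  W3: {p,q,s,x,y} {r,t,u,v}
  W12: {u} {w,x,y}
  W13: {t,v} {u} {x,y}
  W23: {q,x,y} {u}
  W123: {u} {x,y}
C dims 7,7,2; δ0: rk 5, SNF 1^5; δ1: rk 2, SNF 1^2
Ȟ^0: (7−5)−0=2 ⇒ Z^2
Ȟ^1: (7−2)−5=0 ⇒ 0
Ȟ^2: (2−0)−2=0 ⇒ 0


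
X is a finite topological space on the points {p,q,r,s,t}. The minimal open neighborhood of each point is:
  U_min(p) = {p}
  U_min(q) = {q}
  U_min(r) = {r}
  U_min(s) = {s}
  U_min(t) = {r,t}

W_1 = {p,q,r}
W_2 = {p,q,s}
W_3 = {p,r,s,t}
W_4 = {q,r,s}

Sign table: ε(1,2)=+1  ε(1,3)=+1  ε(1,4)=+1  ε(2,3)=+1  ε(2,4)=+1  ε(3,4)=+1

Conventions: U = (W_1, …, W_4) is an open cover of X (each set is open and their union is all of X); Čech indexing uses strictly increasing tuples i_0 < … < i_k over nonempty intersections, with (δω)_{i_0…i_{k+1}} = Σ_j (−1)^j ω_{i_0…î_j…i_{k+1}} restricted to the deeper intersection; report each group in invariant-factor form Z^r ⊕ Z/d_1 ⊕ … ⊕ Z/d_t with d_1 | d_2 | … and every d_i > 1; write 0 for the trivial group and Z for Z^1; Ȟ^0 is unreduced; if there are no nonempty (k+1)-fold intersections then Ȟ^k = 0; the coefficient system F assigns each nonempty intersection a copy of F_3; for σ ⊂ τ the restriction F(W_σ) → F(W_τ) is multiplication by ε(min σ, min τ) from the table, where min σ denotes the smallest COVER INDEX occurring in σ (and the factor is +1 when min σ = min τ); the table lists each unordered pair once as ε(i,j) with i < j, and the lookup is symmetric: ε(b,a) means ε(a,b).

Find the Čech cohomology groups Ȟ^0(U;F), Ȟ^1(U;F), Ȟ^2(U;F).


Ȟ^0 = Z/3,  Ȟ^1 = 0,  Ȟ^2 = Z/3

nonempty overlaps:
  W12={p,q} W13={p,r} W14={q,r} W23={p,s} W24={q,s} W34={r,s}
  W123={p} W124={q} W134={r} W234={s}
C dims 4,6,4; δ0: rk_F3 3; δ1: rk_F3 3
degree 0: 4−3−0 = 1 → Ȟ^0 ≅ Z/3
degree 1: 6−3−3 = 0 → Ȟ^1 ≅ 0
degree 2: 4−0−3 = 1 → Ȟ^2 ≅ Z/3
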